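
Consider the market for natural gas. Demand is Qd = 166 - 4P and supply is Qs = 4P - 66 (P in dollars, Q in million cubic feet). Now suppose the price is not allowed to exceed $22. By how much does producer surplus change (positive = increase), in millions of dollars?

-252

Setting quantity demanded equal to quantity supplied, 166 - 4P = 4P - 66, gives P* = 29 and Q* = 50.
Because the ceiling (22) lies below the market-clearing price, it is binding.
At P = 22: Qd = 166 - 4·22 = 78 and Qs = 4·22 - 66 = 22.
Producer surplus without the control is ½ · (29 - 16.5) · 50 = 312.5.
With the ceiling, producers sell 22 units at 22, so PS = ½ · (22 - 16.5) · 22 = 60.5.
Change in producer surplus = 60.5 - 312.5 = -252.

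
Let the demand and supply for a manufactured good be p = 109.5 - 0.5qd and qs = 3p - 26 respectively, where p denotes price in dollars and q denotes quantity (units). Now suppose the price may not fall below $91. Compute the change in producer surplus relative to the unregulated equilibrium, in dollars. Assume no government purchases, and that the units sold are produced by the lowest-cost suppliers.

378

Rearranging demand gives qd = 219 - 2p. Equilibrium: 219 - 2p = 3p - 26, so 245 = 5p and p* = 49, q* = 121.
The floor of 91 is above the equilibrium price 49, so it binds.
At p = 91: qd = 219 - 2·91 = 37 and qs = 3·91 - 26 = 247.
Producer surplus without the control is ½ · (49 - 26/3) · 121 = 14641/6.
With the floor, 37 units are sold at 91. The supply price at q = 37 is 21, so PS = ½ · [(91 - 26/3) + (91 - 21)] · 37 = 16909/6.
Change in producer surplus = 16909/6 - 14641/6 = 378.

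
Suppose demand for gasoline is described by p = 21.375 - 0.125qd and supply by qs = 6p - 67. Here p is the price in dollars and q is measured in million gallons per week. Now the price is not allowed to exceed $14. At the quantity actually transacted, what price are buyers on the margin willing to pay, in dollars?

Rearranging demand gives qd = 171 - 8p. Without the control the market clears where 171 - 8p = 6p - 67, i.e. p* = 17 and q* = 35.
Since 14 < 17, the ceiling is binding.
At p = 14: qd = 171 - 8·14 = 59 and qs = 6·14 - 67 = 17.
Only 17 units reach the market. On the demand curve, the marginal buyer's willingness to pay at q = 17 is (171 - 17)/8 = 19.25.

19.25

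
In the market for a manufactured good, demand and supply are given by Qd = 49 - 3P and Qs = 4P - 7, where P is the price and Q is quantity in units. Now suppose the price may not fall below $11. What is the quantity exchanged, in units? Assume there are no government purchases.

Equilibrium: 49 - 3P = 4P - 7, so 56 = 7P and P* = 8, Q* = 25.
Because the floor (11) lies above the market-clearing price, it is binding.
At P = 11: Qd = 49 - 3·11 = 16 and Qs = 4·11 - 7 = 37.
The quantity actually transacted is the short side, demand: 16.

16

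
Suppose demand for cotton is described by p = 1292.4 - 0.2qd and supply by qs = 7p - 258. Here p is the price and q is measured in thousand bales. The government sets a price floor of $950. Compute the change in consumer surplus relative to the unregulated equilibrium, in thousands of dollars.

Rearranging demand gives qd = 6462 - 5p. In a free market, 6462 - 5p = 7p - 258 gives the equilibrium p* = 560, q* = 3662.
Since 950 > 560, the floor is binding.
At p = 950: qd = 6462 - 5·950 = 1712 and qs = 7·950 - 258 = 6392.
Consumer surplus without the control is ½ · (1292.4 - 560) · 3662 = 1341024.4.
With the floor, consumers buy 1712 units at 950, so CS = ½ · (1292.4 - 950) · 1712 = 293094.4.
Change in consumer surplus = 293094.4 - 1341024.4 = -1047930.

-1047930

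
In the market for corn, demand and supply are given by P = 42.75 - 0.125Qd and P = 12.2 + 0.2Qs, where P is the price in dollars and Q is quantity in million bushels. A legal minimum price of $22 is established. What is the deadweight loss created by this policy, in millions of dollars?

Rearranging demand gives Qd = 342 - 8P; rearranging supply gives Qs = 5P - 61. Equilibrium: 342 - 8P = 5P - 61, so 403 = 13P and P* = 31, Q* = 94.
Since 22 is below P* = 31, the floor does not bind and the free-market outcome prevails.
Since the control does not bind, no trades are prevented and deadweight loss is zero.

0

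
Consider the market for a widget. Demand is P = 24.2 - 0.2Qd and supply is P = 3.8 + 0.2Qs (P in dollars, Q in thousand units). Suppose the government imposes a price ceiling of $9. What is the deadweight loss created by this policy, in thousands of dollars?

Rearranging demand gives Qd = 121 - 5P; rearranging supply gives Qs = 5P - 19. In a free market, 121 - 5P = 5P - 19 gives the equilibrium P* = 14, Q* = 51.
The ceiling of 9 is below the equilibrium price 14, so it binds.
At P = 9: Qd = 121 - 5·9 = 76 and Qs = 5·9 - 19 = 26.
Quantity traded falls to 26. At Q = 26 the demand price is (121 - 26)/5 = 19 and the supply price is (19 + 26)/5 = 9.
Deadweight loss = ½ · (19 - 9) · (51 - 26) = ½ · 10 · 25 = 125.

125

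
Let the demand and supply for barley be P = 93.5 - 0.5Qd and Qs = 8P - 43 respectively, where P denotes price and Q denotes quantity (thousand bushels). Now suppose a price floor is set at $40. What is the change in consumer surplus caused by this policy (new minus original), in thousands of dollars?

Rearranging demand gives Qd = 187 - 2P. In a free market, 187 - 2P = 8P - 43 gives the equilibrium P* = 23, Q* = 141.
Since 40 > 23, the floor is binding.
At P = 40: Qd = 187 - 2·40 = 107 and Qs = 8·40 - 43 = 277.
Consumer surplus without the control is ½ · (93.5 - 23) · 141 = 4970.25.
With the floor, consumers buy 107 units at 40, so CS = ½ · (93.5 - 40) · 107 = 2862.25.
Change in consumer surplus = 2862.25 - 4970.25 = -2108.

-2108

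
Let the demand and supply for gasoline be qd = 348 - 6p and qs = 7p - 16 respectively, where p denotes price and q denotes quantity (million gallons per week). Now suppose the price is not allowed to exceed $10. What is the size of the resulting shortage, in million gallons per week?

234

In a free market, 348 - 6p = 7p - 16 gives the equilibrium p* = 28, q* = 180.
Since 10 < 28, the ceiling is binding.
At p = 10: qd = 348 - 6·10 = 288 and qs = 7·10 - 16 = 54.
Shortage = qd - qs = 288 - 54 = 234.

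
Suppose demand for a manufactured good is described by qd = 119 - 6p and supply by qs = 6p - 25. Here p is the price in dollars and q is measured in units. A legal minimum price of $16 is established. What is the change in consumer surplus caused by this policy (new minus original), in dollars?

Setting quantity demanded equal to quantity supplied, 119 - 6p = 6p - 25, gives p* = 12 and q* = 47.
The floor of 16 is above the equilibrium price 12, so it binds.
At p = 16: qd = 119 - 6·16 = 23 and qs = 6·16 - 25 = 71.
Consumer surplus without the control is ½ · (119/6 - 12) · 47 = 2209/12.
With the floor, consumers buy 23 units at 16, so CS = ½ · (119/6 - 16) · 23 = 529/12.
Change in consumer surplus = 529/12 - 2209/12 = -140.

-140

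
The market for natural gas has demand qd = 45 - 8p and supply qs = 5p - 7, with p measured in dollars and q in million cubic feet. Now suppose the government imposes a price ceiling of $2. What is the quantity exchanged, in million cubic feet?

Equilibrium: 45 - 8p = 5p - 7, so 52 = 13p and p* = 4, q* = 13.
The ceiling of 2 is below the equilibrium price 4, so it binds.
At p = 2: qd = 45 - 8·2 = 29 and qs = 5·2 - 7 = 3.
The quantity actually transacted is the short side, supply: 3.

3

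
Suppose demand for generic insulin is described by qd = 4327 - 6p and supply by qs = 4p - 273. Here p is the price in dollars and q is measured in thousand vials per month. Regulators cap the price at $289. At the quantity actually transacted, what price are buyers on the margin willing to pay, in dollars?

574

Setting quantity demanded equal to quantity supplied, 4327 - 6p = 4p - 273, gives p* = 460 and q* = 1567.
The ceiling of 289 is below the equilibrium price 460, so it binds.
At p = 289: qd = 4327 - 6·289 = 2593 and qs = 4·289 - 273 = 883.
Only 883 units reach the market. On the demand curve, the marginal buyer's willingness to pay at q = 883 is (4327 - 883)/6 = 574.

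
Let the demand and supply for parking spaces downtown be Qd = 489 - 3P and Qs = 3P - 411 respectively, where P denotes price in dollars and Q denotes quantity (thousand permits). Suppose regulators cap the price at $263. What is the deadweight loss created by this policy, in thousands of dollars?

0

Equilibrium: 489 - 3P = 3P - 411, so 900 = 6P and P* = 150, Q* = 39.
Since 263 is above P* = 150, the ceiling does not bind and the free-market outcome prevails.
Since the control does not bind, no trades are prevented and deadweight loss is zero.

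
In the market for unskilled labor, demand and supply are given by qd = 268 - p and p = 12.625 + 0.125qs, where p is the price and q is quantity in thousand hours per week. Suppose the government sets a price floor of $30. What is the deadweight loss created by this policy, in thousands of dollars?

0

Rearranging supply gives qs = 8p - 101. Setting quantity demanded equal to quantity supplied, 268 - p = 8p - 101, gives p* = 41 and q* = 227.
The floor of 30 is below the equilibrium price 41, so it is not binding; the market clears at p* = 41, q* = 227.
Since the control does not bind, no trades are prevented and deadweight loss is zero.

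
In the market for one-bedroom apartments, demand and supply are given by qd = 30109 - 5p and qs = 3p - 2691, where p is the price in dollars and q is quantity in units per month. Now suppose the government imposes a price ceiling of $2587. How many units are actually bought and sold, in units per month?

In a free market, 30109 - 5p = 3p - 2691 gives the equilibrium p* = 4100, q* = 9609.
Because the ceiling (2587) lies below the market-clearing price, it is binding.
At p = 2587: qd = 30109 - 5·2587 = 17174 and qs = 3·2587 - 2691 = 5070.
The quantity actually transacted is the short side, supply: 5070.

5070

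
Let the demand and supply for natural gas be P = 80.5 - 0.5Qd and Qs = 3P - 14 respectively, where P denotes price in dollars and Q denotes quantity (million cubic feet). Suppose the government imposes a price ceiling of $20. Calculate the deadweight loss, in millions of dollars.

Rearranging demand gives Qd = 161 - 2P. Without the control the market clears where 161 - 2P = 3P - 14, i.e. P* = 35 and Q* = 91.
Because the ceiling (20) lies below the market-clearing price, it is binding.
At P = 20: Qd = 161 - 2·20 = 121 and Qs = 3·20 - 14 = 46.
Quantity traded falls to 46. At Q = 46 the demand price is (161 - 46)/2 = 57.5 and the supply price is (14 + 46)/3 = 20.
Deadweight loss = ½ · (57.5 - 20) · (91 - 46) = ½ · 37.5 · 45 = 843.75.

843.75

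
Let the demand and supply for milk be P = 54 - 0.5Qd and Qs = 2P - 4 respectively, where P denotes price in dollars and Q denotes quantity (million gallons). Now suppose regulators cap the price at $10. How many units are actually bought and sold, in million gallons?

Rearranging demand gives Qd = 108 - 2P. Equilibrium: 108 - 2P = 2P - 4, so 112 = 4P and P* = 28, Q* = 52.
The ceiling of 10 is below the equilibrium price 28, so it binds.
At P = 10: Qd = 108 - 2·10 = 88 and Qs = 2·10 - 4 = 16.
The quantity actually transacted is the short side, supply: 16.

16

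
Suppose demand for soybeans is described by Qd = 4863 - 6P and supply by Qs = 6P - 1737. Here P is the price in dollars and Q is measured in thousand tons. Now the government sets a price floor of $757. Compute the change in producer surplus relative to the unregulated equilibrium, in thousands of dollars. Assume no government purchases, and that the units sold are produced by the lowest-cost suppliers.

-62100

Equilibrium: 4863 - 6P = 6P - 1737, so 6600 = 12P and P* = 550, Q* = 1563.
Since 757 > 550, the floor is binding.
At P = 757: Qd = 4863 - 6·757 = 321 and Qs = 6·757 - 1737 = 2805.
Producer surplus without the control is ½ · (550 - 289.5) · 1563 = 203580.75.
With the floor, 321 units are sold at 757. The supply price at Q = 321 is 343, so PS = ½ · [(757 - 289.5) + (757 - 343)] · 321 = 141480.75.
Change in producer surplus = 141480.75 - 203580.75 = -62100.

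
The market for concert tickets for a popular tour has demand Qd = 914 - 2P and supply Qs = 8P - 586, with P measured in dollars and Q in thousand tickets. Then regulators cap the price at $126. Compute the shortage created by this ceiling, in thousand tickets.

Without the control the market clears where 914 - 2P = 8P - 586, i.e. P* = 150 and Q* = 614.
The ceiling of 126 is below the equilibrium price 150, so it binds.
At P = 126: Qd = 914 - 2·126 = 662 and Qs = 8·126 - 586 = 422.
Shortage = Qd - Qs = 662 - 422 = 240.

240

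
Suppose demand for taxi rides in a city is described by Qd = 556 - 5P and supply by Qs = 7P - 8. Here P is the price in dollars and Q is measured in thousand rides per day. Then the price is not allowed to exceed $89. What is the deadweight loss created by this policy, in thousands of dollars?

0

In a free market, 556 - 5P = 7P - 8 gives the equilibrium P* = 47, Q* = 321.
The ceiling of 89 is above the equilibrium price 47, so it is not binding; the market clears at P* = 47, Q* = 321.
Since the control does not bind, no trades are prevented and deadweight loss is zero.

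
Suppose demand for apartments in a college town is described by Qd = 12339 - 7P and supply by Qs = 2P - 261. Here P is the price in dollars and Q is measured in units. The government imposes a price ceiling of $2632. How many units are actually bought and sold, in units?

Without the control the market clears where 12339 - 7P = 2P - 261, i.e. P* = 1400 and Q* = 2539.
Since 2632 is above P* = 1400, the ceiling does not bind and the free-market outcome prevails.

2539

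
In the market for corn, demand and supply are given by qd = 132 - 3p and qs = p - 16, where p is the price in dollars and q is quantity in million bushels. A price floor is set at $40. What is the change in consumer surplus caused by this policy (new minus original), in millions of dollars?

Equilibrium: 132 - 3p = p - 16, so 148 = 4p and p* = 37, q* = 21.
Because the floor (40) lies above the market-clearing price, it is binding.
At p = 40: qd = 132 - 3·40 = 12 and qs = 40 - 16 = 24.
Consumer surplus without the control is ½ · (44 - 37) · 21 = 73.5.
With the floor, consumers buy 12 units at 40, so CS = ½ · (44 - 40) · 12 = 24.
Change in consumer surplus = 24 - 73.5 = -49.5.

-49.5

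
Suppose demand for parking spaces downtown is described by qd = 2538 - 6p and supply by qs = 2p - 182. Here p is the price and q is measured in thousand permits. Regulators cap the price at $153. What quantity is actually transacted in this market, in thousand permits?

Without the control the market clears where 2538 - 6p = 2p - 182, i.e. p* = 340 and q* = 498.
Because the ceiling (153) lies below the market-clearing price, it is binding.
At p = 153: qd = 2538 - 6·153 = 1620 and qs = 2·153 - 182 = 124.
The quantity actually transacted is the short side, supply: 124.

124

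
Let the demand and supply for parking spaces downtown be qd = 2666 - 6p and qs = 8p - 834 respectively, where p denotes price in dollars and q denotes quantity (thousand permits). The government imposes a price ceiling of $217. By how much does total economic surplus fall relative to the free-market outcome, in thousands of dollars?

Setting quantity demanded equal to quantity supplied, 2666 - 6p = 8p - 834, gives p* = 250 and q* = 1166.
The ceiling of 217 is below the equilibrium price 250, so it binds.
At p = 217: qd = 2666 - 6·217 = 1364 and qs = 8·217 - 834 = 902.
Quantity traded falls to 902. At q = 902 the demand price is (2666 - 902)/6 = 294 and the supply price is (834 + 902)/8 = 217.
Deadweight loss = ½ · (294 - 217) · (1166 - 902) = ½ · 77 · 264 = 10164.

10164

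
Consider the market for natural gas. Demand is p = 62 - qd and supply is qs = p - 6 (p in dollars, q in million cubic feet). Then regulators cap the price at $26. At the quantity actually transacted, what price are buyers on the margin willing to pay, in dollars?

Rearranging demand gives qd = 62 - p. Equilibrium: 62 - p = p - 6, so 68 = 2p and p* = 34, q* = 28.
The ceiling of 26 is below the equilibrium price 34, so it binds.
At p = 26: qd = 62 - 26 = 36 and qs = 26 - 6 = 20.
Only 20 units reach the market. On the demand curve, the marginal buyer's willingness to pay at q = 20 is (62 - 20) = 42.

42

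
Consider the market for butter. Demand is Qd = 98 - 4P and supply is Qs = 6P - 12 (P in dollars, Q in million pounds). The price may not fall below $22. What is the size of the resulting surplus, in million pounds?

In a free market, 98 - 4P = 6P - 12 gives the equilibrium P* = 11, Q* = 54.
Since 22 > 11, the floor is binding.
At P = 22: Qd = 98 - 4·22 = 10 and Qs = 6·22 - 12 = 120.
Surplus = Qs - Qd = 120 - 10 = 110.

110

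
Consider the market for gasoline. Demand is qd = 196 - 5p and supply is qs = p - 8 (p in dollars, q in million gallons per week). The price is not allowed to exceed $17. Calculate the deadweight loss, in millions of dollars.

173.4

Equilibrium: 196 - 5p = p - 8, so 204 = 6p and p* = 34, q* = 26.
The ceiling of 17 is below the equilibrium price 34, so it binds.
At p = 17: qd = 196 - 5·17 = 111 and qs = 17 - 8 = 9.
Quantity traded falls to 9. At q = 9 the demand price is (196 - 9)/5 = 37.4 and the supply price is 8 + 9 = 17.
Deadweight loss = ½ · (37.4 - 17) · (26 - 9) = ½ · 20.4 · 17 = 173.4.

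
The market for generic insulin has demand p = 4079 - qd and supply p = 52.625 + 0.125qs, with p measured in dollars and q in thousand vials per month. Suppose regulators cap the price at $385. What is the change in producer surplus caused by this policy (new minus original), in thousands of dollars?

-358685

Rearranging demand gives qd = 4079 - p; rearranging supply gives qs = 8p - 421. In a free market, 4079 - p = 8p - 421 gives the equilibrium p* = 500, q* = 3579.
The ceiling of 385 is below the equilibrium price 500, so it binds.
At p = 385: qd = 4079 - 385 = 3694 and qs = 8·385 - 421 = 2659.
Producer surplus without the control is ½ · (500 - 52.625) · 3579 = 800577.5625.
With the ceiling, producers sell 2659 units at 385, so PS = ½ · (385 - 52.625) · 2659 = 441892.5625.
Change in producer surplus = 441892.5625 - 800577.5625 = -358685.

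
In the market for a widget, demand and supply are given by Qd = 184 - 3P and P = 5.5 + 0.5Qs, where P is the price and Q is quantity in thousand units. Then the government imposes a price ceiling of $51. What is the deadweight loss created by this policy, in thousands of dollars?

Rearranging supply gives Qs = 2P - 11. Equilibrium: 184 - 3P = 2P - 11, so 195 = 5P and P* = 39, Q* = 67.
The ceiling of 51 is above the equilibrium price 39, so it is not binding; the market clears at P* = 39, Q* = 67.
Since the control does not bind, no trades are prevented and deadweight loss is zero.

0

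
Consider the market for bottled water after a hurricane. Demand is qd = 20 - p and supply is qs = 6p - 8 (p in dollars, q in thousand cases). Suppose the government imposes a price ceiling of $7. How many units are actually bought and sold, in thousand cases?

16

Equilibrium: 20 - p = 6p - 8, so 28 = 7p and p* = 4, q* = 16.
Since 7 is above p* = 4, the ceiling does not bind and the free-market outcome prevails.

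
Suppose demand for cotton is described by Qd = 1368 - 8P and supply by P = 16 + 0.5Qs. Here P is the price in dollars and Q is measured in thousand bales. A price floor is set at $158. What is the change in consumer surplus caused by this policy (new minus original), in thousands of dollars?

Rearranging supply gives Qs = 2P - 32. Setting quantity demanded equal to quantity supplied, 1368 - 8P = 2P - 32, gives P* = 140 and Q* = 248.
Since 158 > 140, the floor is binding.
At P = 158: Qd = 1368 - 8·158 = 104 and Qs = 2·158 - 32 = 284.
Consumer surplus without the control is ½ · (171 - 140) · 248 = 3844.
With the floor, consumers buy 104 units at 158, so CS = ½ · (171 - 158) · 104 = 676.
Change in consumer surplus = 676 - 3844 = -3168.

-3168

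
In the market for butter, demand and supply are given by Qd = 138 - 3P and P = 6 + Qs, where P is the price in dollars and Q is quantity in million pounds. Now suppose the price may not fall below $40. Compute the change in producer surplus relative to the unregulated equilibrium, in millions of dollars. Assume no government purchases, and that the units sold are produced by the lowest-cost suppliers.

Rearranging supply gives Qs = P - 6. In a free market, 138 - 3P = P - 6 gives the equilibrium P* = 36, Q* = 30.
The floor of 40 is above the equilibrium price 36, so it binds.
At P = 40: Qd = 138 - 3·40 = 18 and Qs = 40 - 6 = 34.
Producer surplus without the control is ½ · (36 - 6) · 30 = 450.
With the floor, 18 units are sold at 40. The supply price at Q = 18 is 24, so PS = ½ · [(40 - 6) + (40 - 24)] · 18 = 450.
Change in producer surplus = 450 - 450 = 0.

0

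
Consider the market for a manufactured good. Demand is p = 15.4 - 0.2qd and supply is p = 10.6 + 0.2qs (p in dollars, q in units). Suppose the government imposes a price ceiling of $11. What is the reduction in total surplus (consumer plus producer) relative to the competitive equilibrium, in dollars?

Rearranging demand gives qd = 77 - 5p; rearranging supply gives qs = 5p - 53. Equilibrium: 77 - 5p = 5p - 53, so 130 = 10p and p* = 13, q* = 12.
The ceiling of 11 is below the equilibrium price 13, so it binds.
At p = 11: qd = 77 - 5·11 = 22 and qs = 5·11 - 53 = 2.
Quantity traded falls to 2. At q = 2 the demand price is (77 - 2)/5 = 15 and the supply price is (53 + 2)/5 = 11.
Deadweight loss = ½ · (15 - 11) · (12 - 2) = ½ · 4 · 10 = 20.

20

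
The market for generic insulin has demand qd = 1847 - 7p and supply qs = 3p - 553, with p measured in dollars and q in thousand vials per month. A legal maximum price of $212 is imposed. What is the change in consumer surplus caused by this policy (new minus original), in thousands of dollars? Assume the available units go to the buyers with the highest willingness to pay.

Equilibrium: 1847 - 7p = 3p - 553, so 2400 = 10p and p* = 240, q* = 167.
Since 212 < 240, the ceiling is binding.
At p = 212: qd = 1847 - 7·212 = 363 and qs = 3·212 - 553 = 83.
Consumer surplus without the control is ½ · (1847/7 - 240) · 167 = 27889/14.
With the ceiling, 83 units are sold at 212 (assume they go to the highest-value buyers). The demand price at q = 83 is 252, so CS = ½ · [(1847/7 - 212) + (252 - 212)] · 83 = 53369/14.
Change in consumer surplus = 53369/14 - 27889/14 = 1820.

1820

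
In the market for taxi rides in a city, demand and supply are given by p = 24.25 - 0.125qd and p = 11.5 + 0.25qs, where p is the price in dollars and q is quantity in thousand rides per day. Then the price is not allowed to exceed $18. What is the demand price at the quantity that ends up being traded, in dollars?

Rearranging demand gives qd = 194 - 8p; rearranging supply gives qs = 4p - 46. Equilibrium: 194 - 8p = 4p - 46, so 240 = 12p and p* = 20, q* = 34.
The ceiling of 18 is below the equilibrium price 20, so it binds.
At p = 18: qd = 194 - 8·18 = 50 and qs = 4·18 - 46 = 26.
Only 26 units reach the market. On the demand curve, the marginal buyer's willingness to pay at q = 26 is (194 - 26)/8 = 21.

21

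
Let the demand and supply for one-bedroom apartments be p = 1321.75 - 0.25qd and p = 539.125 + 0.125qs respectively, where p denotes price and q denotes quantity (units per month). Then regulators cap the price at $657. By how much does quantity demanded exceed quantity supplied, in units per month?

1716

Rearranging demand gives qd = 5287 - 4p; rearranging supply gives qs = 8p - 4313. In a free market, 5287 - 4p = 8p - 4313 gives the equilibrium p* = 800, q* = 2087.
The ceiling of 657 is below the equilibrium price 800, so it binds.
At p = 657: qd = 5287 - 4·657 = 2659 and qs = 8·657 - 4313 = 943.
Shortage = qd - qs = 2659 - 943 = 1716.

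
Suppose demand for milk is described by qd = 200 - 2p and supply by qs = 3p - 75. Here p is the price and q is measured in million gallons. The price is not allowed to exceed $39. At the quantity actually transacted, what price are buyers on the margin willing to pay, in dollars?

79

In a free market, 200 - 2p = 3p - 75 gives the equilibrium p* = 55, q* = 90.
The ceiling of 39 is below the equilibrium price 55, so it binds.
At p = 39: qd = 200 - 2·39 = 122 and qs = 3·39 - 75 = 42.
Only 42 units reach the market. On the demand curve, the marginal buyer's willingness to pay at q = 42 is (200 - 42)/2 = 79.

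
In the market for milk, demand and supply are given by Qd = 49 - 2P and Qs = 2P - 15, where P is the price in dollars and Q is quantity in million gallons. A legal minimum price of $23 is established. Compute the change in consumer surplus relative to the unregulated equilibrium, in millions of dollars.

Without the control the market clears where 49 - 2P = 2P - 15, i.e. P* = 16 and Q* = 17.
Because the floor (23) lies above the market-clearing price, it is binding.
At P = 23: Qd = 49 - 2·23 = 3 and Qs = 2·23 - 15 = 31.
Consumer surplus without the control is ½ · (24.5 - 16) · 17 = 72.25.
With the floor, consumers buy 3 units at 23, so CS = ½ · (24.5 - 23) · 3 = 2.25.
Change in consumer surplus = 2.25 - 72.25 = -70.

-70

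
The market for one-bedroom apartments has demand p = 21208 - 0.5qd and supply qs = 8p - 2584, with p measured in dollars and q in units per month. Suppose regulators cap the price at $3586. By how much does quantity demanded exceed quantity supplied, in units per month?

9140

Rearranging demand gives qd = 42416 - 2p. Equilibrium: 42416 - 2p = 8p - 2584, so 45000 = 10p and p* = 4500, q* = 33416.
Because the ceiling (3586) lies below the market-clearing price, it is binding.
At p = 3586: qd = 42416 - 2·3586 = 35244 and qs = 8·3586 - 2584 = 26104.
Shortage = qd - qs = 35244 - 26104 = 9140.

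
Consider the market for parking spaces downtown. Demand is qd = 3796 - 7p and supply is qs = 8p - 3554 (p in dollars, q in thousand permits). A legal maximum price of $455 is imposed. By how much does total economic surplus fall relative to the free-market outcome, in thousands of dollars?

10500

Equilibrium: 3796 - 7p = 8p - 3554, so 7350 = 15p and p* = 490, q* = 366.
Because the ceiling (455) lies below the market-clearing price, it is binding.
At p = 455: qd = 3796 - 7·455 = 611 and qs = 8·455 - 3554 = 86.
Quantity traded falls to 86. At q = 86 the demand price is (3796 - 86)/7 = 530 and the supply price is (3554 + 86)/8 = 455.
Deadweight loss = ½ · (530 - 455) · (366 - 86) = ½ · 75 · 280 = 10500.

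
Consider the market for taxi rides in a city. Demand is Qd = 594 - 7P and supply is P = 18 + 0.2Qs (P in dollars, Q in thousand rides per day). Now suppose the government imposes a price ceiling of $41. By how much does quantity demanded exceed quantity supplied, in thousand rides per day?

Rearranging supply gives Qs = 5P - 90. Equilibrium: 594 - 7P = 5P - 90, so 684 = 12P and P* = 57, Q* = 195.
Because the ceiling (41) lies below the market-clearing price, it is binding.
At P = 41: Qd = 594 - 7·41 = 307 and Qs = 5·41 - 90 = 115.
Shortage = Qd - Qs = 307 - 115 = 192.

192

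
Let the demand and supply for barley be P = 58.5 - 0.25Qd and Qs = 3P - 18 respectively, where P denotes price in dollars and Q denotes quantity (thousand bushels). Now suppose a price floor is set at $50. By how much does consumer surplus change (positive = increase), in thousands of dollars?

-868

Rearranging demand gives Qd = 234 - 4P. Equilibrium: 234 - 4P = 3P - 18, so 252 = 7P and P* = 36, Q* = 90.
The floor of 50 is above the equilibrium price 36, so it binds.
At P = 50: Qd = 234 - 4·50 = 34 and Qs = 3·50 - 18 = 132.
Consumer surplus without the control is ½ · (58.5 - 36) · 90 = 1012.5.
With the floor, consumers buy 34 units at 50, so CS = ½ · (58.5 - 50) · 34 = 144.5.
Change in consumer surplus = 144.5 - 1012.5 = -868.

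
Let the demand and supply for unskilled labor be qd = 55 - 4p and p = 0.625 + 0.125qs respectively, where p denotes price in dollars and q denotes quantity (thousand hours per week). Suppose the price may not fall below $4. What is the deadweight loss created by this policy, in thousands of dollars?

Rearranging supply gives qs = 8p - 5. Setting quantity demanded equal to quantity supplied, 55 - 4p = 8p - 5, gives p* = 5 and q* = 35.
Since 4 is below p* = 5, the floor does not bind and the free-market outcome prevails.
Since the control does not bind, no trades are prevented and deadweight loss is zero.

0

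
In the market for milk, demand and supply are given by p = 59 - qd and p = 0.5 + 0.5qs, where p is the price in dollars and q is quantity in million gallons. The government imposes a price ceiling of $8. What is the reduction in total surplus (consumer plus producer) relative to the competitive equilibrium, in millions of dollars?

Rearranging demand gives qd = 59 - p; rearranging supply gives qs = 2p - 1. Equilibrium: 59 - p = 2p - 1, so 60 = 3p and p* = 20, q* = 39.
Because the ceiling (8) lies below the market-clearing price, it is binding.
At p = 8: qd = 59 - 8 = 51 and qs = 2·8 - 1 = 15.
Quantity traded falls to 15. At q = 15 the demand price is 59 - 15 = 44 and the supply price is (1 + 15)/2 = 8.
Deadweight loss = ½ · (44 - 8) · (39 - 15) = ½ · 36 · 24 = 432.

432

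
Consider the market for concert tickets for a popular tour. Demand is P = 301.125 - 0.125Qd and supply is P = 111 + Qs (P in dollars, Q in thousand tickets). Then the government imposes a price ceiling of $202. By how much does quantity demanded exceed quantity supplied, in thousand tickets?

Rearranging demand gives Qd = 2409 - 8P; rearranging supply gives Qs = P - 111. In a free market, 2409 - 8P = P - 111 gives the equilibrium P* = 280, Q* = 169.
Since 202 < 280, the ceiling is binding.
At P = 202: Qd = 2409 - 8·202 = 793 and Qs = 202 - 111 = 91.
Shortage = Qd - Qs = 793 - 91 = 702.

702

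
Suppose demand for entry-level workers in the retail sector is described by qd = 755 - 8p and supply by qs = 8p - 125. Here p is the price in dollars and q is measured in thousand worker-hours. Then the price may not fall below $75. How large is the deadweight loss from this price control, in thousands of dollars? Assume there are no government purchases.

3200

In a free market, 755 - 8p = 8p - 125 gives the equilibrium p* = 55, q* = 315.
Because the floor (75) lies above the market-clearing price, it is binding.
At p = 75: qd = 755 - 8·75 = 155 and qs = 8·75 - 125 = 475.
Quantity traded falls to 155. At q = 155 the demand price is (755 - 155)/8 = 75 and the supply price is (125 + 155)/8 = 35.
Deadweight loss = ½ · (75 - 35) · (315 - 155) = ½ · 40 · 160 = 3200.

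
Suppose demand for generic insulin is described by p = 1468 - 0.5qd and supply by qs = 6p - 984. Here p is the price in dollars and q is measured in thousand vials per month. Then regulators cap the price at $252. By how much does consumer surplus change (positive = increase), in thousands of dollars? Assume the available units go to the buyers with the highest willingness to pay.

Rearranging demand gives qd = 2936 - 2p. In a free market, 2936 - 2p = 6p - 984 gives the equilibrium p* = 490, q* = 1956.
Since 252 < 490, the ceiling is binding.
At p = 252: qd = 2936 - 2·252 = 2432 and qs = 6·252 - 984 = 528.
Consumer surplus without the control is ½ · (1468 - 490) · 1956 = 956484.
With the ceiling, 528 units are sold at 252 (assume they go to the highest-value buyers). The demand price at q = 528 is 1204, so CS = ½ · [(1468 - 252) + (1204 - 252)] · 528 = 572352.
Change in consumer surplus = 572352 - 956484 = -384132.

-384132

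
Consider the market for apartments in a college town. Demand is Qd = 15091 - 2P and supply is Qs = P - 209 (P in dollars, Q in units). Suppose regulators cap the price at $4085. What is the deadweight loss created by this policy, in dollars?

772668.75

In a free market, 15091 - 2P = P - 209 gives the equilibrium P* = 5100, Q* = 4891.
Because the ceiling (4085) lies below the market-clearing price, it is binding.
At P = 4085: Qd = 15091 - 2·4085 = 6921 and Qs = 4085 - 209 = 3876.
Quantity traded falls to 3876. At Q = 3876 the demand price is (15091 - 3876)/2 = 5607.5 and the supply price is 209 + 3876 = 4085.
Deadweight loss = ½ · (5607.5 - 4085) · (4891 - 3876) = ½ · 1522.5 · 1015 = 772668.75.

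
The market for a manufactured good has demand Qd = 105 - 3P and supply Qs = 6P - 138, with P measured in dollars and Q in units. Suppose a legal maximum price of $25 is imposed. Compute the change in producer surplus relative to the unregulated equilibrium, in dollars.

Equilibrium: 105 - 3P = 6P - 138, so 243 = 9P and P* = 27, Q* = 24.
The ceiling of 25 is below the equilibrium price 27, so it binds.
At P = 25: Qd = 105 - 3·25 = 30 and Qs = 6·25 - 138 = 12.
Producer surplus without the control is ½ · (27 - 23) · 24 = 48.
With the ceiling, producers sell 12 units at 25, so PS = ½ · (25 - 23) · 12 = 12.
Change in producer surplus = 12 - 48 = -36.

-36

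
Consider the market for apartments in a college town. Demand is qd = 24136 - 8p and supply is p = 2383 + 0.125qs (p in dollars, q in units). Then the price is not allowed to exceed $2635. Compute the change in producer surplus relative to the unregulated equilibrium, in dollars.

Rearranging supply gives qs = 8p - 19064. Without the control the market clears where 24136 - 8p = 8p - 19064, i.e. p* = 2700 and q* = 2536.
The ceiling of 2635 is below the equilibrium price 2700, so it binds.
At p = 2635: qd = 24136 - 8·2635 = 3056 and qs = 8·2635 - 19064 = 2016.
Producer surplus without the control is ½ · (2700 - 2383) · 2536 = 401956.
With the ceiling, producers sell 2016 units at 2635, so PS = ½ · (2635 - 2383) · 2016 = 254016.
Change in producer surplus = 254016 - 401956 = -147940.

-147940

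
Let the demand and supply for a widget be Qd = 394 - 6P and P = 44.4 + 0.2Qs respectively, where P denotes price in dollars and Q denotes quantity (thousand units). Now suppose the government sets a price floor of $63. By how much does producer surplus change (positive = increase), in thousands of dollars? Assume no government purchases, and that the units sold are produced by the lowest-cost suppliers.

-64.4

Rearranging supply gives Qs = 5P - 222. In a free market, 394 - 6P = 5P - 222 gives the equilibrium P* = 56, Q* = 58.
Because the floor (63) lies above the market-clearing price, it is binding.
At P = 63: Qd = 394 - 6·63 = 16 and Qs = 5·63 - 222 = 93.
Producer surplus without the control is ½ · (56 - 44.4) · 58 = 336.4.
With the floor, 16 units are sold at 63. The supply price at Q = 16 is 47.6, so PS = ½ · [(63 - 44.4) + (63 - 47.6)] · 16 = 272.
Change in producer surplus = 272 - 336.4 = -64.4.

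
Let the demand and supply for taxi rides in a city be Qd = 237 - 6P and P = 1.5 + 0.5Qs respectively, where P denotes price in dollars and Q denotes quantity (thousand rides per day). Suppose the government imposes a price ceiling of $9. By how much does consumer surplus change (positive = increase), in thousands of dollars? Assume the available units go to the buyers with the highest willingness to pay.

168

Rearranging supply gives Qs = 2P - 3. Equilibrium: 237 - 6P = 2P - 3, so 240 = 8P and P* = 30, Q* = 57.
Because the ceiling (9) lies below the market-clearing price, it is binding.
At P = 9: Qd = 237 - 6·9 = 183 and Qs = 2·9 - 3 = 15.
Consumer surplus without the control is ½ · (39.5 - 30) · 57 = 270.75.
With the ceiling, 15 units are sold at 9 (assume they go to the highest-value buyers). The demand price at Q = 15 is 37, so CS = ½ · [(39.5 - 9) + (37 - 9)] · 15 = 438.75.
Change in consumer surplus = 438.75 - 270.75 = 168.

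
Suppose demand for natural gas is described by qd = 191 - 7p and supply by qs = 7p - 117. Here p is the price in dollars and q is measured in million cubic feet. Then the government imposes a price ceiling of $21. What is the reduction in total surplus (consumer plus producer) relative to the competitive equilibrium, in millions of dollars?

Without the control the market clears where 191 - 7p = 7p - 117, i.e. p* = 22 and q* = 37.
Because the ceiling (21) lies below the market-clearing price, it is binding.
At p = 21: qd = 191 - 7·21 = 44 and qs = 7·21 - 117 = 30.
Quantity traded falls to 30. At q = 30 the demand price is (191 - 30)/7 = 23 and the supply price is (117 + 30)/7 = 21.
Deadweight loss = ½ · (23 - 21) · (37 - 30) = ½ · 2 · 7 = 7.

7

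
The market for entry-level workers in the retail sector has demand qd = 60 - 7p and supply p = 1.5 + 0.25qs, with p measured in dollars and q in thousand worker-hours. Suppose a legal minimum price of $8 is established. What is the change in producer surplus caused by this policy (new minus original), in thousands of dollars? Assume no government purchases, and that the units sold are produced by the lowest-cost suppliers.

Rearranging supply gives qs = 4p - 6. Without the control the market clears where 60 - 7p = 4p - 6, i.e. p* = 6 and q* = 18.
Since 8 > 6, the floor is binding.
At p = 8: qd = 60 - 7·8 = 4 and qs = 4·8 - 6 = 26.
Producer surplus without the control is ½ · (6 - 1.5) · 18 = 40.5.
With the floor, 4 units are sold at 8. The supply price at q = 4 is 2.5, so PS = ½ · [(8 - 1.5) + (8 - 2.5)] · 4 = 24.
Change in producer surplus = 24 - 40.5 = -16.5.

-16.5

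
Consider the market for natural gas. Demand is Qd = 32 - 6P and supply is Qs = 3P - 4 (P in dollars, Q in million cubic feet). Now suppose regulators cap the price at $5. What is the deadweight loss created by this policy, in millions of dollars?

Setting quantity demanded equal to quantity supplied, 32 - 6P = 3P - 4, gives P* = 4 and Q* = 8.
The ceiling of 5 is above the equilibrium price 4, so it is not binding; the market clears at P* = 4, Q* = 8.
Since the control does not bind, no trades are prevented and deadweight loss is zero.

0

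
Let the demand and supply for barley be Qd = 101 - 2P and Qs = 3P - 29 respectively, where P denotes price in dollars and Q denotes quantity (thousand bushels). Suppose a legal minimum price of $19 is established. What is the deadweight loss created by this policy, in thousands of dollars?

0

Equilibrium: 101 - 2P = 3P - 29, so 130 = 5P and P* = 26, Q* = 49.
Since 19 is below P* = 26, the floor does not bind and the free-market outcome prevails.
Since the control does not bind, no trades are prevented and deadweight loss is zero.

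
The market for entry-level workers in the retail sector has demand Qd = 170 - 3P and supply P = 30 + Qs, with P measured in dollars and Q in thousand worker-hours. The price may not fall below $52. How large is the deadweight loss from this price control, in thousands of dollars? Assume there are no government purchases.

24

Rearranging supply gives Qs = P - 30. Equilibrium: 170 - 3P = P - 30, so 200 = 4P and P* = 50, Q* = 20.
Because the floor (52) lies above the market-clearing price, it is binding.
At P = 52: Qd = 170 - 3·52 = 14 and Qs = 52 - 30 = 22.
Quantity traded falls to 14. At Q = 14 the demand price is (170 - 14)/3 = 52 and the supply price is 30 + 14 = 44.
Deadweight loss = ½ · (52 - 44) · (20 - 14) = ½ · 8 · 6 = 24.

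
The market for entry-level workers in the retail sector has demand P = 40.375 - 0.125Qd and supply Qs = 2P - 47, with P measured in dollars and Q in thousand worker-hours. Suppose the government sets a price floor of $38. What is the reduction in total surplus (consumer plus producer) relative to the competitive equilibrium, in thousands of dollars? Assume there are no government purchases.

Rearranging demand gives Qd = 323 - 8P. Equilibrium: 323 - 8P = 2P - 47, so 370 = 10P and P* = 37, Q* = 27.
Since 38 > 37, the floor is binding.
At P = 38: Qd = 323 - 8·38 = 19 and Qs = 2·38 - 47 = 29.
Quantity traded falls to 19. At Q = 19 the demand price is (323 - 19)/8 = 38 and the supply price is (47 + 19)/2 = 33.
Deadweight loss = ½ · (38 - 33) · (27 - 19) = ½ · 5 · 8 = 20.

20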